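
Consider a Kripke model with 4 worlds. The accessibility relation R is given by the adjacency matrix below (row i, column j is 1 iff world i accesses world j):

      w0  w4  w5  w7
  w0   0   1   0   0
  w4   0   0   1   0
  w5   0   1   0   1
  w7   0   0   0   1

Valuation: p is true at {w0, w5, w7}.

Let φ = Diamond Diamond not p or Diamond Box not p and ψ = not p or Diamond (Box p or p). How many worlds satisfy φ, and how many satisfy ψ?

For Diamond Diamond not p or Diamond Box not p:
w0: Diamond Diamond not p is F, Diamond Box not p is F. ✗
w4: Diamond Diamond not p is T, Diamond Box not p is F. ✓
w5: Diamond Diamond not p is F, Diamond Box not p is F. ✗
w7: Diamond Diamond not p is F, Diamond Box not p is F. ✗
— 1 world.
For not p or Diamond (Box p or p):
w0: not p is F, Diamond (Box p or p) is T. ✓
w4: not p is T, Diamond (Box p or p) is T. ✓
w5: not p is F, Diamond (Box p or p) is T. ✓
w7: not p is F, Diamond (Box p or p) is T. ✓
— 4 worlds.

1 and 4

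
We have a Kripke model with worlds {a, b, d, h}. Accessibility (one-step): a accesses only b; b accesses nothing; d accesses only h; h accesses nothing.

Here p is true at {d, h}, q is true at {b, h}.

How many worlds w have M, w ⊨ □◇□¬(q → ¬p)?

a: successors {b}; ◇□¬(q → ¬p) there: b:F. ✗
b: no successors, so □◇□¬(q → ¬p) holds vacuously. ✓
d: successors {h}; ◇□¬(q → ¬p) there: h:F. ✗
h: no successors, so □◇□¬(q → ¬p) holds vacuously. ✓
Satisfying worlds: {b, h}.

2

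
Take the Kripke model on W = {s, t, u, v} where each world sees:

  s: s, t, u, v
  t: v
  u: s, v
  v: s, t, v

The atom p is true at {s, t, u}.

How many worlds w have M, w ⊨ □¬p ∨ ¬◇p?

1

s: □¬p is F, ¬◇p is F. ✗
t: □¬p is T, ¬◇p is T. ✓
u: □¬p is F, ¬◇p is F. ✗
v: □¬p is F, ¬◇p is F. ✗
Satisfying worlds: {t}.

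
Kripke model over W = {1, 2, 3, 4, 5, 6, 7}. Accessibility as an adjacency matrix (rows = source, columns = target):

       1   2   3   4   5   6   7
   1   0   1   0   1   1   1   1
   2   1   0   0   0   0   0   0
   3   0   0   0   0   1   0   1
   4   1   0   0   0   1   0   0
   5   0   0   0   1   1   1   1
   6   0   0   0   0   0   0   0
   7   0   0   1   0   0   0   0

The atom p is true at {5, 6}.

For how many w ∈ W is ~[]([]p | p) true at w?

6

1: []([]p | p) is F. ✓
2: []([]p | p) is F. ✓
3: []([]p | p) is F. ✓
4: []([]p | p) is F. ✓
5: []([]p | p) is F. ✓
6: []([]p | p) is T. ✗
7: []([]p | p) is F. ✓
Satisfying worlds: {1, 2, 3, 4, 5, 7}.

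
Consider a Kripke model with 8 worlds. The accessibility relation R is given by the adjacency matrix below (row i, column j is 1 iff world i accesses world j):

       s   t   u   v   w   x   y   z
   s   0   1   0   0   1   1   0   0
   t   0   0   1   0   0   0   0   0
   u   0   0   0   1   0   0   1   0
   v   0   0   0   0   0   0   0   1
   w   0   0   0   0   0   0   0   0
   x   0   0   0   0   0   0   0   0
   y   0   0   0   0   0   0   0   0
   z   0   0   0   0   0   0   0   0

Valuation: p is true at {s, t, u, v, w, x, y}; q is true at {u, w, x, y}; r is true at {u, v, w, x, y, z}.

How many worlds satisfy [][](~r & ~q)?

s: successors {t, w, x}; [](~r & ~q) there: t:F, w:T, x:T. ✗
t: successors {u}; [](~r & ~q) there: u:F. ✗
u: successors {v, y}; [](~r & ~q) there: v:F, y:T. ✗
v: successors {z}; [](~r & ~q) there: z:T. ✓
w: no successors, so [][](~r & ~q) holds vacuously. ✓
x: no successors, so [][](~r & ~q) holds vacuously. ✓
y: no successors, so [][](~r & ~q) holds vacuously. ✓
z: no successors, so [][](~r & ~q) holds vacuously. ✓
Satisfying worlds: {v, w, x, y, z}.

5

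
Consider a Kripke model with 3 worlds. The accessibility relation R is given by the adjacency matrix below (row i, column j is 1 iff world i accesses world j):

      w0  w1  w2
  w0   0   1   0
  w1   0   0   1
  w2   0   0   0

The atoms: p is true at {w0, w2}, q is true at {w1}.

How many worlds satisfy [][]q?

2

w0: successors {w1}; []q there: w1:F. ✗
w1: successors {w2}; []q there: w2:T. ✓
w2: no successors, so [][]q holds vacuously. ✓
Satisfying worlds: {w1, w2}.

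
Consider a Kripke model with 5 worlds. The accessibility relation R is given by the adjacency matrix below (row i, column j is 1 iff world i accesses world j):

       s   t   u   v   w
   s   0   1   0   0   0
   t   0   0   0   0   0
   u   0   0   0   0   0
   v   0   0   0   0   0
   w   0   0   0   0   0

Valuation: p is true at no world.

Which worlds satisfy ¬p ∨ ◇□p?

s: ¬p is T, ◇□p is T. ✓
t: ¬p is T, ◇□p is F. ✓
u: ¬p is T, ◇□p is F. ✓
v: ¬p is T, ◇□p is F. ✓
w: ¬p is T, ◇□p is F. ✓

{s, t, u, v, w}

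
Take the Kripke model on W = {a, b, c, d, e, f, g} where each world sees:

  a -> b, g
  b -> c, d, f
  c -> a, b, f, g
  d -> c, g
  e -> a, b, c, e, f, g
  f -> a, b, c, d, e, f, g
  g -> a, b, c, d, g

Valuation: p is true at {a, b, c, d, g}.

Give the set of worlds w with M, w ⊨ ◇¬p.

a: successors {b, g}; ¬p there: b:F, g:F. ✗
b: successors {c, d, f}; ¬p there: c:F, d:F, f:T. ✓
c: successors {a, b, f, g}; ¬p there: a:F, b:F, f:T, g:F. ✓
d: successors {c, g}; ¬p there: c:F, g:F. ✗
e: successors {a, b, c, e, f, g}; ¬p there: a:F, b:F, c:F, e:T, f:T, g:F. ✓
f: successors {a, b, c, d, e, f, g}; ¬p there: a:F, b:F, c:F, d:F, e:T, f:T, g:F. ✓
g: successors {a, b, c, d, g}; ¬p there: a:F, b:F, c:F, d:F, g:F. ✗

{b, c, e, f}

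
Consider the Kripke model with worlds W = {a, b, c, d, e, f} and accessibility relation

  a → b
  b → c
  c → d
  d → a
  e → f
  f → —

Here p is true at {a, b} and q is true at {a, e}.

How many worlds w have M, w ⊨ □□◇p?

4

a: successors {b}; □◇p there: b:F. ✗
b: successors {c}; □◇p there: c:T. ✓
c: successors {d}; □◇p there: d:T. ✓
d: successors {a}; □◇p there: a:F. ✗
e: successors {f}; □◇p there: f:T. ✓
f: no successors, so □□◇p holds vacuously. ✓
Satisfying worlds: {b, c, e, f}.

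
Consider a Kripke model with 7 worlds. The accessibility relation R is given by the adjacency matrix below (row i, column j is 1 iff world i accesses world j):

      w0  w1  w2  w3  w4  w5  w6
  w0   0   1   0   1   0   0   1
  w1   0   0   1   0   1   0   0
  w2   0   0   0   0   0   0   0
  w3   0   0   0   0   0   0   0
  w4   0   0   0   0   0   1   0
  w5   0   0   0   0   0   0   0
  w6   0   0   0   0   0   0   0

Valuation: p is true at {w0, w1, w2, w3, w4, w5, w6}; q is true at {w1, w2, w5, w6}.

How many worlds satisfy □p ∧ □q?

5

w0: □p is T, □q is F. ✗
w1: □p is T, □q is F. ✗
w2: □p is T, □q is T. ✓
w3: □p is T, □q is T. ✓
w4: □p is T, □q is T. ✓
w5: □p is T, □q is T. ✓
w6: □p is T, □q is T. ✓
Satisfying worlds: {w2, w3, w4, w5, w6}.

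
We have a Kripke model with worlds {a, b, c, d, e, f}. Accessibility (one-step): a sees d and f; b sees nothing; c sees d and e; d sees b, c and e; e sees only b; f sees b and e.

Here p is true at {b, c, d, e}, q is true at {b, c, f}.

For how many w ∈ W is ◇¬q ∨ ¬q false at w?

1

a: ◇¬q is T, ¬q is T. ✓
b: ◇¬q is F, ¬q is F. ✗
c: ◇¬q is T, ¬q is F. ✓
d: ◇¬q is T, ¬q is T. ✓
e: ◇¬q is F, ¬q is T. ✓
f: ◇¬q is T, ¬q is F. ✓
Satisfying worlds: {a, c, d, e, f}.
So ◇¬q ∨ ¬q fails at the other 1 world.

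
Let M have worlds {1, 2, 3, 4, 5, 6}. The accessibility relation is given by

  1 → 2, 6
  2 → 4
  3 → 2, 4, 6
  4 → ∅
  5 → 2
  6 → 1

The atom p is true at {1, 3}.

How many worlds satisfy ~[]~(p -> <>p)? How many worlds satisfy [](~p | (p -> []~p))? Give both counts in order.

For ~[]~(p -> <>p):
1: []~(p -> <>p) is F. ✓
2: []~(p -> <>p) is F. ✓
3: []~(p -> <>p) is F. ✓
4: []~(p -> <>p) is T. ✗
5: []~(p -> <>p) is F. ✓
6: []~(p -> <>p) is T. ✗
— 4 worlds.
For [](~p | (p -> []~p)):
1: successors {2, 6}; ~p | (p -> []~p) there: 2:T, 6:T. ✓
2: successors {4}; ~p | (p -> []~p) there: 4:T. ✓
3: successors {2, 4, 6}; ~p | (p -> []~p) there: 2:T, 4:T, 6:T. ✓
4: no successors, so [](~p | (p -> []~p)) holds vacuously. ✓
5: successors {2}; ~p | (p -> []~p) there: 2:T. ✓
6: successors {1}; ~p | (p -> []~p) there: 1:T. ✓
— 6 worlds.

4 and 6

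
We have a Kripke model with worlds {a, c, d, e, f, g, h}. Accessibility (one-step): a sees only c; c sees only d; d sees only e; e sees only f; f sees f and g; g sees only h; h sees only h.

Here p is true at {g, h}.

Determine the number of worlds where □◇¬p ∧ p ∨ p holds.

2

a: □◇¬p ∧ p is F, p is F. ✗
c: □◇¬p ∧ p is F, p is F. ✗
d: □◇¬p ∧ p is F, p is F. ✗
e: □◇¬p ∧ p is F, p is F. ✗
f: □◇¬p ∧ p is F, p is F. ✗
g: □◇¬p ∧ p is F, p is T. ✓
h: □◇¬p ∧ p is F, p is T. ✓
Satisfying worlds: {g, h}.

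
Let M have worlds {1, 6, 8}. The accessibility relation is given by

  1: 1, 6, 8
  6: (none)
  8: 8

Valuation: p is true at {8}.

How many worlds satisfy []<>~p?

1: successors {1, 6, 8}; <>~p there: 1:T, 6:F, 8:F. ✗
6: no successors, so []<>~p holds vacuously. ✓
8: successors {8}; <>~p there: 8:F. ✗
Satisfying worlds: {6}.

1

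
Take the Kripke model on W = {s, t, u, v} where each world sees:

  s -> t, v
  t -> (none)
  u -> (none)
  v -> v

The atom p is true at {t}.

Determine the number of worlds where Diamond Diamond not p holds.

s: successors {t, v}; Diamond not p there: t:F, v:T. ✓
t: no successors, so Diamond Diamond not p fails. ✗
u: no successors, so Diamond Diamond not p fails. ✗
v: successors {v}; Diamond not p there: v:T. ✓
Satisfying worlds: {s, v}.

2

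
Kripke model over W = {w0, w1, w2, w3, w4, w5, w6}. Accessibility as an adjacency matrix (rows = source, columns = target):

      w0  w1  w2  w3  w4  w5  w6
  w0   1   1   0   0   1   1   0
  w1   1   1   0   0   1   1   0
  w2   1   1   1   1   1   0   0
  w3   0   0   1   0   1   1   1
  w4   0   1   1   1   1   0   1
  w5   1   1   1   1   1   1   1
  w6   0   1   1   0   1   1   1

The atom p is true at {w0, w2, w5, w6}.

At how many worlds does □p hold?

w0: successors {w0, w1, w4, w5}; p there: w0:T, w1:F, w4:F, w5:T. ✗
w1: successors {w0, w1, w4, w5}; p there: w0:T, w1:F, w4:F, w5:T. ✗
w2: successors {w0, w1, w2, w3, w4}; p there: w0:T, w1:F, w2:T, w3:F, w4:F. ✗
w3: successors {w2, w4, w5, w6}; p there: w2:T, w4:F, w5:T, w6:T. ✗
w4: successors {w1, w2, w3, w4, w6}; p there: w1:F, w2:T, w3:F, w4:F, w6:T. ✗
w5: successors {w0, w1, w2, w3, w4, w5, w6}; p there: w0:T, w1:F, w2:T, w3:F, w4:F, w5:T, w6:T. ✗
w6: successors {w1, w2, w4, w5, w6}; p there: w1:F, w2:T, w4:F, w5:T, w6:T. ✗
Satisfying worlds: ∅.

0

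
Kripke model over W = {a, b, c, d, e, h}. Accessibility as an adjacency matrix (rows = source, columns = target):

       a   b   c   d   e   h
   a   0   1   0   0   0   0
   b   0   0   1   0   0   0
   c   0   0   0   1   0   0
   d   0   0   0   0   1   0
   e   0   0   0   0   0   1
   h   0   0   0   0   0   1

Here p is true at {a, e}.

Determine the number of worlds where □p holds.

1

a: successors {b}; p there: b:F. ✗
b: successors {c}; p there: c:F. ✗
c: successors {d}; p there: d:F. ✗
d: successors {e}; p there: e:T. ✓
e: successors {h}; p there: h:F. ✗
h: successors {h}; p there: h:F. ✗
Satisfying worlds: {d}.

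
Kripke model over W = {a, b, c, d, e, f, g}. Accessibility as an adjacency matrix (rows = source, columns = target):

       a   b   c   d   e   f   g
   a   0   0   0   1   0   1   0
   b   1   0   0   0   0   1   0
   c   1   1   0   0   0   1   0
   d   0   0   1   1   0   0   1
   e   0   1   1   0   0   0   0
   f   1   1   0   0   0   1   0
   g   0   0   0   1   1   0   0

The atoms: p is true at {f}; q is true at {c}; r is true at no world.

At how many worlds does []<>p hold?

4

a: successors {d, f}; <>p there: d:F, f:T. ✗
b: successors {a, f}; <>p there: a:T, f:T. ✓
c: successors {a, b, f}; <>p there: a:T, b:T, f:T. ✓
d: successors {c, d, g}; <>p there: c:T, d:F, g:F. ✗
e: successors {b, c}; <>p there: b:T, c:T. ✓
f: successors {a, b, f}; <>p there: a:T, b:T, f:T. ✓
g: successors {d, e}; <>p there: d:F, e:F. ✗
Satisfying worlds: {b, c, e, f}.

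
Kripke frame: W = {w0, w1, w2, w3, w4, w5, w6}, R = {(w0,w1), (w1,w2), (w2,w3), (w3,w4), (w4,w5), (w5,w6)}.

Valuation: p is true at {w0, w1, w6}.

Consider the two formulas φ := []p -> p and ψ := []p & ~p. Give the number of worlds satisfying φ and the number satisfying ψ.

6 and 1

For []p -> p:
w0: []p is T, p is T. ✓
w1: []p is F, p is T. ✓
w2: []p is F, p is F. ✓
w3: []p is F, p is F. ✓
w4: []p is F, p is F. ✓
w5: []p is T, p is F. ✗
w6: []p is T, p is T. ✓
— 6 worlds.
For []p & ~p:
w0: []p is T, ~p is F. ✗
w1: []p is F, ~p is F. ✗
w2: []p is F, ~p is T. ✗
w3: []p is F, ~p is T. ✗
w4: []p is F, ~p is T. ✗
w5: []p is T, ~p is T. ✓
w6: []p is T, ~p is F. ✗
— 1 world.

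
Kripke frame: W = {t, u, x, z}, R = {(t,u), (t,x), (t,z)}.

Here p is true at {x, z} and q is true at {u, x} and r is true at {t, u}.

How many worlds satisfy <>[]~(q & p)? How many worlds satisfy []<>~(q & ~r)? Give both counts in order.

1 and 3

For <>[]~(q & p):
t: successors {u, x, z}; []~(q & p) there: u:T, x:T, z:T. ✓
u: no successors, so <>[]~(q & p) fails. ✗
x: no successors, so <>[]~(q & p) fails. ✗
z: no successors, so <>[]~(q & p) fails. ✗
— 1 world.
For []<>~(q & ~r):
t: successors {u, x, z}; <>~(q & ~r) there: u:F, x:F, z:F. ✗
u: no successors, so []<>~(q & ~r) holds vacuously. ✓
x: no successors, so []<>~(q & ~r) holds vacuously. ✓
z: no successors, so []<>~(q & ~r) holds vacuously. ✓
— 3 worlds.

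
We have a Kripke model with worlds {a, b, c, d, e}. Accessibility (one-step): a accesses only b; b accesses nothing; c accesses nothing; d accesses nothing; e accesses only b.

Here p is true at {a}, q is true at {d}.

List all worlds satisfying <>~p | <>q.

{a, e}

a: <>~p is T, <>q is F. ✓
b: <>~p is F, <>q is F. ✗
c: <>~p is F, <>q is F. ✗
d: <>~p is F, <>q is F. ✗
e: <>~p is T, <>q is F. ✓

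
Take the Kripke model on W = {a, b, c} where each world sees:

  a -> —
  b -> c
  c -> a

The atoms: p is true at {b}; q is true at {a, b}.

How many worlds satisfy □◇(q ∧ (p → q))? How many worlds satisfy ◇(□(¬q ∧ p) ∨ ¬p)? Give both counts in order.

2 and 2

For □◇(q ∧ (p → q)):
a: no successors, so □◇(q ∧ (p → q)) holds vacuously. ✓
b: successors {c}; ◇(q ∧ (p → q)) there: c:T. ✓
c: successors {a}; ◇(q ∧ (p → q)) there: a:F. ✗
— 2 worlds.
For ◇(□(¬q ∧ p) ∨ ¬p):
a: no successors, so ◇(□(¬q ∧ p) ∨ ¬p) fails. ✗
b: successors {c}; □(¬q ∧ p) ∨ ¬p there: c:T. ✓
c: successors {a}; □(¬q ∧ p) ∨ ¬p there: a:T. ✓
— 2 worlds.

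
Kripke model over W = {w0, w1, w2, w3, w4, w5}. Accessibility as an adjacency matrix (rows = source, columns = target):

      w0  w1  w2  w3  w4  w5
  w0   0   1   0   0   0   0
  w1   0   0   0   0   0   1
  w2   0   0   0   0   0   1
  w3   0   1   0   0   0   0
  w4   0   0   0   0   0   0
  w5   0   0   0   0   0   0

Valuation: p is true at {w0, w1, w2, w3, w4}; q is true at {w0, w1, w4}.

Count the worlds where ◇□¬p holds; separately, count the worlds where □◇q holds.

For ◇□¬p:
w0: successors {w1}; □¬p there: w1:T. ✓
w1: successors {w5}; □¬p there: w5:T. ✓
w2: successors {w5}; □¬p there: w5:T. ✓
w3: successors {w1}; □¬p there: w1:T. ✓
w4: no successors, so ◇□¬p fails. ✗
w5: no successors, so ◇□¬p fails. ✗
— 4 worlds.
For □◇q:
w0: successors {w1}; ◇q there: w1:F. ✗
w1: successors {w5}; ◇q there: w5:F. ✗
w2: successors {w5}; ◇q there: w5:F. ✗
w3: successors {w1}; ◇q there: w1:F. ✗
w4: no successors, so □◇q holds vacuously. ✓
w5: no successors, so □◇q holds vacuously. ✓
— 2 worlds.

4 and 2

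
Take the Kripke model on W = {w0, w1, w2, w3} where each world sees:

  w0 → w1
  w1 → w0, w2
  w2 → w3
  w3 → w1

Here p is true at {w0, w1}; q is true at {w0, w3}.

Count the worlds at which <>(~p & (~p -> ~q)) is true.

w0: successors {w1}; ~p & (~p -> ~q) there: w1:F. ✗
w1: successors {w0, w2}; ~p & (~p -> ~q) there: w0:F, w2:T. ✓
w2: successors {w3}; ~p & (~p -> ~q) there: w3:F. ✗
w3: successors {w1}; ~p & (~p -> ~q) there: w1:F. ✗
Satisfying worlds: {w1}.

1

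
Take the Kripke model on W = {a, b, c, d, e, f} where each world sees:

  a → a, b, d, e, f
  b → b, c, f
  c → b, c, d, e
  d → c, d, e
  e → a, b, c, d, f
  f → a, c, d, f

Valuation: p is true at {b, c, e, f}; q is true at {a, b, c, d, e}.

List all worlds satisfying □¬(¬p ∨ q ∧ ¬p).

a: successors {a, b, d, e, f}; ¬(¬p ∨ q ∧ ¬p) there: a:F, b:T, d:F, e:T, f:T. ✗
b: successors {b, c, f}; ¬(¬p ∨ q ∧ ¬p) there: b:T, c:T, f:T. ✓
c: successors {b, c, d, e}; ¬(¬p ∨ q ∧ ¬p) there: b:T, c:T, d:F, e:T. ✗
d: successors {c, d, e}; ¬(¬p ∨ q ∧ ¬p) there: c:T, d:F, e:T. ✗
e: successors {a, b, c, d, f}; ¬(¬p ∨ q ∧ ¬p) there: a:F, b:T, c:T, d:F, f:T. ✗
f: successors {a, c, d, f}; ¬(¬p ∨ q ∧ ¬p) there: a:F, c:T, d:F, f:T. ✗

{b}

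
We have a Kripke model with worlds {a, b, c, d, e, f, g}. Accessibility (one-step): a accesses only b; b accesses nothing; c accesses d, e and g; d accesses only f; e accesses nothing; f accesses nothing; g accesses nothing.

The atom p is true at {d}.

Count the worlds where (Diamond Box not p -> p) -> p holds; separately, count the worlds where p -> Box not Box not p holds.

For (Diamond Box not p -> p) -> p:
a: Diamond Box not p -> p is F, p is F. ✓
b: Diamond Box not p -> p is T, p is F. ✗
c: Diamond Box not p -> p is F, p is F. ✓
d: Diamond Box not p -> p is T, p is T. ✓
e: Diamond Box not p -> p is T, p is F. ✗
f: Diamond Box not p -> p is T, p is F. ✗
g: Diamond Box not p -> p is T, p is F. ✗
— 3 worlds.
For p -> Box not Box not p:
a: p is F, Box not Box not p is F. ✓
b: p is F, Box not Box not p is T. ✓
c: p is F, Box not Box not p is F. ✓
d: p is T, Box not Box not p is F. ✗
e: p is F, Box not Box not p is T. ✓
f: p is F, Box not Box not p is T. ✓
g: p is F, Box not Box not p is T. ✓
— 6 worlds.

3 and 6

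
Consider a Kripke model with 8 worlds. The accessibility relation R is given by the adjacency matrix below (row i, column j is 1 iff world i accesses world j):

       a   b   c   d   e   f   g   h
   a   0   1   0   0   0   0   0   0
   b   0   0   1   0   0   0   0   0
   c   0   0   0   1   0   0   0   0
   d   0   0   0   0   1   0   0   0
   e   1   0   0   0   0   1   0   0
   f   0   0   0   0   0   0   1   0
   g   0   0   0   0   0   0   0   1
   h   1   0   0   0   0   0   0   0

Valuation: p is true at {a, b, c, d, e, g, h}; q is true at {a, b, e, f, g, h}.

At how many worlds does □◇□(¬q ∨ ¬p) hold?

a: successors {b}; ◇□(¬q ∨ ¬p) there: b:T. ✓
b: successors {c}; ◇□(¬q ∨ ¬p) there: c:F. ✗
c: successors {d}; ◇□(¬q ∨ ¬p) there: d:F. ✗
d: successors {e}; ◇□(¬q ∨ ¬p) there: e:F. ✗
e: successors {a, f}; ◇□(¬q ∨ ¬p) there: a:T, f:F. ✗
f: successors {g}; ◇□(¬q ∨ ¬p) there: g:F. ✗
g: successors {h}; ◇□(¬q ∨ ¬p) there: h:F. ✗
h: successors {a}; ◇□(¬q ∨ ¬p) there: a:T. ✓
Satisfying worlds: {a, h}.

2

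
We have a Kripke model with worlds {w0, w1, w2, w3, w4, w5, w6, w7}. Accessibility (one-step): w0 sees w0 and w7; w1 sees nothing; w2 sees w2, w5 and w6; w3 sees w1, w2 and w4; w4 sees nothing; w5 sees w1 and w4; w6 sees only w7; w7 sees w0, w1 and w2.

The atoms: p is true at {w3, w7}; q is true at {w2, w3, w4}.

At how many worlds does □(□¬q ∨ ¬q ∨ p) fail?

3

w0: successors {w0, w7}; □¬q ∨ ¬q ∨ p there: w0:T, w7:T. ✓
w1: no successors, so □(□¬q ∨ ¬q ∨ p) holds vacuously. ✓
w2: successors {w2, w5, w6}; □¬q ∨ ¬q ∨ p there: w2:F, w5:T, w6:T. ✗
w3: successors {w1, w2, w4}; □¬q ∨ ¬q ∨ p there: w1:T, w2:F, w4:T. ✗
w4: no successors, so □(□¬q ∨ ¬q ∨ p) holds vacuously. ✓
w5: successors {w1, w4}; □¬q ∨ ¬q ∨ p there: w1:T, w4:T. ✓
w6: successors {w7}; □¬q ∨ ¬q ∨ p there: w7:T. ✓
w7: successors {w0, w1, w2}; □¬q ∨ ¬q ∨ p there: w0:T, w1:T, w2:F. ✗
Satisfying worlds: {w0, w1, w4, w5, w6}.
So □(□¬q ∨ ¬q ∨ p) fails at the other 3 worlds.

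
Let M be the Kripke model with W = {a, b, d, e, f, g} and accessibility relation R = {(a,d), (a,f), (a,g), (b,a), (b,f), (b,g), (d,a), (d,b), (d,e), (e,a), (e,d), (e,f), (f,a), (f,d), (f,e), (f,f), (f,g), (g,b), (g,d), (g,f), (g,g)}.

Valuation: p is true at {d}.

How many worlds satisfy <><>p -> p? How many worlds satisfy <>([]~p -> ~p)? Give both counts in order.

1 and 6

For <><>p -> p:
a: <><>p is T, p is F. ✗
b: <><>p is T, p is F. ✗
d: <><>p is T, p is T. ✓
e: <><>p is T, p is F. ✗
f: <><>p is T, p is F. ✗
g: <><>p is T, p is F. ✗
— 1 world.
For <>([]~p -> ~p):
a: successors {d, f, g}; []~p -> ~p there: d:F, f:T, g:T. ✓
b: successors {a, f, g}; []~p -> ~p there: a:T, f:T, g:T. ✓
d: successors {a, b, e}; []~p -> ~p there: a:T, b:T, e:T. ✓
e: successors {a, d, f}; []~p -> ~p there: a:T, d:F, f:T. ✓
f: successors {a, d, e, f, g}; []~p -> ~p there: a:T, d:F, e:T, f:T, g:T. ✓
g: successors {b, d, f, g}; []~p -> ~p there: b:T, d:F, f:T, g:T. ✓
— 6 worlds.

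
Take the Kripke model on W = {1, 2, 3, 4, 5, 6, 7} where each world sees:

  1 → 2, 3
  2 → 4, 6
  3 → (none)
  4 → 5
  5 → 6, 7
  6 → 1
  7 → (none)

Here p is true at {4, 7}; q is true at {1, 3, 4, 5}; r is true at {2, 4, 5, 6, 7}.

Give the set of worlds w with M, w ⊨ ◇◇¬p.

{1, 2, 4, 5, 6}

1: successors {2, 3}; ◇¬p there: 2:T, 3:F. ✓
2: successors {4, 6}; ◇¬p there: 4:T, 6:T. ✓
3: no successors, so ◇◇¬p fails. ✗
4: successors {5}; ◇¬p there: 5:T. ✓
5: successors {6, 7}; ◇¬p there: 6:T, 7:F. ✓
6: successors {1}; ◇¬p there: 1:T. ✓
7: no successors, so ◇◇¬p fails. ✗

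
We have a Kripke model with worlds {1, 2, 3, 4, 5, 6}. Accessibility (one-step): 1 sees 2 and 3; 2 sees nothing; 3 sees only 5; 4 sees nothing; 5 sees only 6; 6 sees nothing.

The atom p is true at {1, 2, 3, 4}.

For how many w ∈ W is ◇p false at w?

1: successors {2, 3}; p there: 2:T, 3:T. ✓
2: no successors, so ◇p fails. ✗
3: successors {5}; p there: 5:F. ✗
4: no successors, so ◇p fails. ✗
5: successors {6}; p there: 6:F. ✗
6: no successors, so ◇p fails. ✗
Satisfying worlds: {1}.
So ◇p fails at the other 5 worlds.

5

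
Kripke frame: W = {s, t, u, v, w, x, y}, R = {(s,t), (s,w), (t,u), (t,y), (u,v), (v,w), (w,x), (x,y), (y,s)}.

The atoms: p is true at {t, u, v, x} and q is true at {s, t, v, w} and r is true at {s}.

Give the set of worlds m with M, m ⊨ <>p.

s: successors {t, w}; p there: t:T, w:F. ✓
t: successors {u, y}; p there: u:T, y:F. ✓
u: successors {v}; p there: v:T. ✓
v: successors {w}; p there: w:F. ✗
w: successors {x}; p there: x:T. ✓
x: successors {y}; p there: y:F. ✗
y: successors {s}; p there: s:F. ✗

{s, t, u, w}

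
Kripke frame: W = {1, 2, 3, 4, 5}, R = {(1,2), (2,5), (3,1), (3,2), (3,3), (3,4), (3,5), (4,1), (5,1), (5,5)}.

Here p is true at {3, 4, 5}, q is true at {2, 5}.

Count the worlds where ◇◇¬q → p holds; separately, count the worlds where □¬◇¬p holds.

4 and 1

For ◇◇¬q → p:
1: ◇◇¬q is F, p is F. ✓
2: ◇◇¬q is T, p is F. ✗
3: ◇◇¬q is T, p is T. ✓
4: ◇◇¬q is F, p is T. ✓
5: ◇◇¬q is T, p is T. ✓
— 4 worlds.
For □¬◇¬p:
1: successors {2}; ¬◇¬p there: 2:T. ✓
2: successors {5}; ¬◇¬p there: 5:F. ✗
3: successors {1, 2, 3, 4, 5}; ¬◇¬p there: 1:F, 2:T, 3:F, 4:F, 5:F. ✗
4: successors {1}; ¬◇¬p there: 1:F. ✗
5: successors {1, 5}; ¬◇¬p there: 1:F, 5:F. ✗
— 1 world.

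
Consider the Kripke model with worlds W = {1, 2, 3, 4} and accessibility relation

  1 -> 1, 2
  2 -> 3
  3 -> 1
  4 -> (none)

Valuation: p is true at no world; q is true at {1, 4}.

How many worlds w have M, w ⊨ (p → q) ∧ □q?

2

1: p → q is T, □q is F. ✗
2: p → q is T, □q is F. ✗
3: p → q is T, □q is T. ✓
4: p → q is T, □q is T. ✓
Satisfying worlds: {3, 4}.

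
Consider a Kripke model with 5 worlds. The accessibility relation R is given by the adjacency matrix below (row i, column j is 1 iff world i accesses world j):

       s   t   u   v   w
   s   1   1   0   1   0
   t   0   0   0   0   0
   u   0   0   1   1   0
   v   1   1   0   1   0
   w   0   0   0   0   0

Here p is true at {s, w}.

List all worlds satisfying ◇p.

s: successors {s, t, v}; p there: s:T, t:F, v:F. ✓
t: no successors, so ◇p fails. ✗
u: successors {u, v}; p there: u:F, v:F. ✗
v: successors {s, t, v}; p there: s:T, t:F, v:F. ✓
w: no successors, so ◇p fails. ✗

{s, v}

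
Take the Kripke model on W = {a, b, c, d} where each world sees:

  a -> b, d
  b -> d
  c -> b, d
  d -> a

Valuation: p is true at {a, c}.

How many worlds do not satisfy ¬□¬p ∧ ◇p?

3

a: ¬□¬p is F, ◇p is F. ✗
b: ¬□¬p is F, ◇p is F. ✗
c: ¬□¬p is F, ◇p is F. ✗
d: ¬□¬p is T, ◇p is T. ✓
Satisfying worlds: {d}.
So ¬□¬p ∧ ◇p fails at the other 3 worlds.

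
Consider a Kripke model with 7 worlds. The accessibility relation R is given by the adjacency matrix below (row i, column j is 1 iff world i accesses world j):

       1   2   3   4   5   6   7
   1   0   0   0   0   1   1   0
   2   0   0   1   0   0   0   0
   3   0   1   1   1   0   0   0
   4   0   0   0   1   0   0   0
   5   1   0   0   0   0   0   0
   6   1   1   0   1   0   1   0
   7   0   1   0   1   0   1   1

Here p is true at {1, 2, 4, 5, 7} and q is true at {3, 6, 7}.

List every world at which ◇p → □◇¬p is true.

{2, 5}

1: ◇p is T, □◇¬p is F. ✗
2: ◇p is F, □◇¬p is T. ✓
3: ◇p is T, □◇¬p is F. ✗
4: ◇p is T, □◇¬p is F. ✗
5: ◇p is T, □◇¬p is T. ✓
6: ◇p is T, □◇¬p is F. ✗
7: ◇p is T, □◇¬p is F. ✗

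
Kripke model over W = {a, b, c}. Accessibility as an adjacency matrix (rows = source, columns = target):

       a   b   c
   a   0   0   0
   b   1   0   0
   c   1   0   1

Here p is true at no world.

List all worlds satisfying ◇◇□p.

a: no successors, so ◇◇□p fails. ✗
b: successors {a}; ◇□p there: a:F. ✗
c: successors {a, c}; ◇□p there: a:F, c:T. ✓

{c}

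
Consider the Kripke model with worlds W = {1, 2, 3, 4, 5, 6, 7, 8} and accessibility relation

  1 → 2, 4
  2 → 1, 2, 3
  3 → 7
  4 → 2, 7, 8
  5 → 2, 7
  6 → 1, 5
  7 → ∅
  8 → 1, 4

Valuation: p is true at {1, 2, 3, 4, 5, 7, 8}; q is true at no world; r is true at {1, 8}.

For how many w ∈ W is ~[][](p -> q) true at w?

6

1: [][](p -> q) is F. ✓
2: [][](p -> q) is F. ✓
3: [][](p -> q) is T. ✗
4: [][](p -> q) is F. ✓
5: [][](p -> q) is F. ✓
6: [][](p -> q) is F. ✓
7: [][](p -> q) is T. ✗
8: [][](p -> q) is F. ✓
Satisfying worlds: {1, 2, 4, 5, 6, 8}.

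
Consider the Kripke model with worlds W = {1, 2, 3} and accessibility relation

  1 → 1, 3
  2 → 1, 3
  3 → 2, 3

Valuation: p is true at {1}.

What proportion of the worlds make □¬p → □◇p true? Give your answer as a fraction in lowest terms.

1: □¬p is F, □◇p is F. ✓
2: □¬p is F, □◇p is F. ✓
3: □¬p is T, □◇p is F. ✗
That's 2 of 3 worlds, so 2/3.

2/3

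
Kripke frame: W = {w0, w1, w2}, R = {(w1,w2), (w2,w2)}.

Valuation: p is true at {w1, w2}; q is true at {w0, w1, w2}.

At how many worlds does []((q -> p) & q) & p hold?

2

w0: []((q -> p) & q) is T, p is F. ✗
w1: []((q -> p) & q) is T, p is T. ✓
w2: []((q -> p) & q) is T, p is T. ✓
Satisfying worlds: {w1, w2}.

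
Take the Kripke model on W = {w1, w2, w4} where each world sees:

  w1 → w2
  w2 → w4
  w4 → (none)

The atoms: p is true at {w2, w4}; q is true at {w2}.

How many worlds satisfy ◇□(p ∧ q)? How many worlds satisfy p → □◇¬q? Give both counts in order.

For ◇□(p ∧ q):
w1: successors {w2}; □(p ∧ q) there: w2:F. ✗
w2: successors {w4}; □(p ∧ q) there: w4:T. ✓
w4: no successors, so ◇□(p ∧ q) fails. ✗
— 1 world.
For p → □◇¬q:
w1: p is F, □◇¬q is T. ✓
w2: p is T, □◇¬q is F. ✗
w4: p is T, □◇¬q is T. ✓
— 2 worlds.

1 and 2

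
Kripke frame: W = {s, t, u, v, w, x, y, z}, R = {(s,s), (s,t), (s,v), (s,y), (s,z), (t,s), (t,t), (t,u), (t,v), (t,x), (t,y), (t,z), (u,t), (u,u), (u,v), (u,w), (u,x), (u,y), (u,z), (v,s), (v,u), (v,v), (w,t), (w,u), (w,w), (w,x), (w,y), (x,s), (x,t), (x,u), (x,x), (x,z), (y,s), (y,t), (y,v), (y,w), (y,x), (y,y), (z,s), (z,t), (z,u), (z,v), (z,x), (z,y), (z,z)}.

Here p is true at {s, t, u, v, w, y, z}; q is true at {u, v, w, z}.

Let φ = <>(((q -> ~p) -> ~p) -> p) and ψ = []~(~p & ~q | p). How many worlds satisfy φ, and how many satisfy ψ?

8 and 0

For <>(((q -> ~p) -> ~p) -> p):
s: successors {s, t, v, y, z}; ((q -> ~p) -> ~p) -> p there: s:T, t:T, v:T, y:T, z:T. ✓
t: successors {s, t, u, v, x, y, z}; ((q -> ~p) -> ~p) -> p there: s:T, t:T, u:T, v:T, x:F, y:T, z:T. ✓
u: successors {t, u, v, w, x, y, z}; ((q -> ~p) -> ~p) -> p there: t:T, u:T, v:T, w:T, x:F, y:T, z:T. ✓
v: successors {s, u, v}; ((q -> ~p) -> ~p) -> p there: s:T, u:T, v:T. ✓
w: successors {t, u, w, x, y}; ((q -> ~p) -> ~p) -> p there: t:T, u:T, w:T, x:F, y:T. ✓
x: successors {s, t, u, x, z}; ((q -> ~p) -> ~p) -> p there: s:T, t:T, u:T, x:F, z:T. ✓
y: successors {s, t, v, w, x, y}; ((q -> ~p) -> ~p) -> p there: s:T, t:T, v:T, w:T, x:F, y:T. ✓
z: successors {s, t, u, v, x, y, z}; ((q -> ~p) -> ~p) -> p there: s:T, t:T, u:T, v:T, x:F, y:T, z:T. ✓
— 8 worlds.
For []~(~p & ~q | p):
s: successors {s, t, v, y, z}; ~(~p & ~q | p) there: s:F, t:F, v:F, y:F, z:F. ✗
t: successors {s, t, u, v, x, y, z}; ~(~p & ~q | p) there: s:F, t:F, u:F, v:F, x:F, y:F, z:F. ✗
u: successors {t, u, v, w, x, y, z}; ~(~p & ~q | p) there: t:F, u:F, v:F, w:F, x:F, y:F, z:F. ✗
v: successors {s, u, v}; ~(~p & ~q | p) there: s:F, u:F, v:F. ✗
w: successors {t, u, w, x, y}; ~(~p & ~q | p) there: t:F, u:F, w:F, x:F, y:F. ✗
x: successors {s, t, u, x, z}; ~(~p & ~q | p) there: s:F, t:F, u:F, x:F, z:F. ✗
y: successors {s, t, v, w, x, y}; ~(~p & ~q | p) there: s:F, t:F, v:F, w:F, x:F, y:F. ✗
z: successors {s, t, u, v, x, y, z}; ~(~p & ~q | p) there: s:F, t:F, u:F, v:F, x:F, y:F, z:F. ✗
— 0 worlds.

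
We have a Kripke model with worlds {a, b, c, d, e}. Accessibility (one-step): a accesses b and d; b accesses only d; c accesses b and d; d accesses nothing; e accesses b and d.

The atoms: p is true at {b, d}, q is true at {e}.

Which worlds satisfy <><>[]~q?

{a, c, e}

a: successors {b, d}; <>[]~q there: b:T, d:F. ✓
b: successors {d}; <>[]~q there: d:F. ✗
c: successors {b, d}; <>[]~q there: b:T, d:F. ✓
d: no successors, so <><>[]~q fails. ✗
e: successors {b, d}; <>[]~q there: b:T, d:F. ✓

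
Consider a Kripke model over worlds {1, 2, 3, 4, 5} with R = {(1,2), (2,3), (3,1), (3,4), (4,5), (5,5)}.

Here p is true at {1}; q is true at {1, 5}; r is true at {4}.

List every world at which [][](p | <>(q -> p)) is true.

1: successors {2}; [](p | <>(q -> p)) there: 2:T. ✓
2: successors {3}; [](p | <>(q -> p)) there: 3:F. ✗
3: successors {1, 4}; [](p | <>(q -> p)) there: 1:T, 4:F. ✗
4: successors {5}; [](p | <>(q -> p)) there: 5:F. ✗
5: successors {5}; [](p | <>(q -> p)) there: 5:F. ✗

{1}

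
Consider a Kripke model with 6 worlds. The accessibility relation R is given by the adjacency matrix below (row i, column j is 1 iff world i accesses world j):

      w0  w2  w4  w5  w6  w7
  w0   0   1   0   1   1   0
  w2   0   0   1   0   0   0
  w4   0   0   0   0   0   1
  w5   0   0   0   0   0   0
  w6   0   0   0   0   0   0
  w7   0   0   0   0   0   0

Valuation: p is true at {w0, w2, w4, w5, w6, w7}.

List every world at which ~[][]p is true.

∅

w0: [][]p is T. ✗
w2: [][]p is T. ✗
w4: [][]p is T. ✗
w5: [][]p is T. ✗
w6: [][]p is T. ✗
w7: [][]p is T. ✗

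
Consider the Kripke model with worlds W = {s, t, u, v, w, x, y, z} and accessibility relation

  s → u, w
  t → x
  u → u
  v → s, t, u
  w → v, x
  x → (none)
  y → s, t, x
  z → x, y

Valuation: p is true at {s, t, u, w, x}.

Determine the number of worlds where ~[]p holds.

s: []p is T. ✗
t: []p is T. ✗
u: []p is T. ✗
v: []p is T. ✗
w: []p is F. ✓
x: []p is T. ✗
y: []p is T. ✗
z: []p is F. ✓
Satisfying worlds: {w, z}.

2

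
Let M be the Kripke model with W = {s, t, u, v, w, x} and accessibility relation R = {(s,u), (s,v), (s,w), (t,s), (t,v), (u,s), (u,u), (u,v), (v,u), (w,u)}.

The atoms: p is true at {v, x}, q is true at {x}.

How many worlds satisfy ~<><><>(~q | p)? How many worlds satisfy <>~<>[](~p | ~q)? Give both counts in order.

1 and 0

For ~<><><>(~q | p):
s: <><><>(~q | p) is T. ✗
t: <><><>(~q | p) is T. ✗
u: <><><>(~q | p) is T. ✗
v: <><><>(~q | p) is T. ✗
w: <><><>(~q | p) is T. ✗
x: <><><>(~q | p) is F. ✓
— 1 world.
For <>~<>[](~p | ~q):
s: successors {u, v, w}; ~<>[](~p | ~q) there: u:F, v:F, w:F. ✗
t: successors {s, v}; ~<>[](~p | ~q) there: s:F, v:F. ✗
u: successors {s, u, v}; ~<>[](~p | ~q) there: s:F, u:F, v:F. ✗
v: successors {u}; ~<>[](~p | ~q) there: u:F. ✗
w: successors {u}; ~<>[](~p | ~q) there: u:F. ✗
x: no successors, so <>~<>[](~p | ~q) fails. ✗
— 0 worlds.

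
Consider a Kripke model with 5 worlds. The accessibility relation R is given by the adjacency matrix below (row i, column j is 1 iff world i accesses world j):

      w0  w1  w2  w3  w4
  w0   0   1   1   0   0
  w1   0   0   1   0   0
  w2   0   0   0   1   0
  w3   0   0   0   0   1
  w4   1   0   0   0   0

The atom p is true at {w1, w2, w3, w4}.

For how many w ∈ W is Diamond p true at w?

w0: successors {w1, w2}; p there: w1:T, w2:T. ✓
w1: successors {w2}; p there: w2:T. ✓
w2: successors {w3}; p there: w3:T. ✓
w3: successors {w4}; p there: w4:T. ✓
w4: successors {w0}; p there: w0:F. ✗
Satisfying worlds: {w0, w1, w2, w3}.

4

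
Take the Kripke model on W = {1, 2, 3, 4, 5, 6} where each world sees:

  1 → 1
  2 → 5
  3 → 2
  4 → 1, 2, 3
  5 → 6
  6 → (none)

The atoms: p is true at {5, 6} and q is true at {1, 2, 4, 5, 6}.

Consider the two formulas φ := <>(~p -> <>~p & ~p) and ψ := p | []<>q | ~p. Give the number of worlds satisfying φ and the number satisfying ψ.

4 and 6

For <>(~p -> <>~p & ~p):
1: successors {1}; ~p -> <>~p & ~p there: 1:T. ✓
2: successors {5}; ~p -> <>~p & ~p there: 5:T. ✓
3: successors {2}; ~p -> <>~p & ~p there: 2:F. ✗
4: successors {1, 2, 3}; ~p -> <>~p & ~p there: 1:T, 2:F, 3:T. ✓
5: successors {6}; ~p -> <>~p & ~p there: 6:T. ✓
6: no successors, so <>(~p -> <>~p & ~p) fails. ✗
— 4 worlds.
For p | []<>q | ~p:
1: p | []<>q is T, ~p is T. ✓
2: p | []<>q is T, ~p is T. ✓
3: p | []<>q is T, ~p is T. ✓
4: p | []<>q is T, ~p is T. ✓
5: p | []<>q is T, ~p is F. ✓
6: p | []<>q is T, ~p is F. ✓
— 6 worlds.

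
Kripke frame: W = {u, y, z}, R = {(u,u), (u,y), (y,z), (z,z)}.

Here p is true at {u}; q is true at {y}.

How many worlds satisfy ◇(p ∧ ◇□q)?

u: successors {u, y}; p ∧ ◇□q there: u:F, y:F. ✗
y: successors {z}; p ∧ ◇□q there: z:F. ✗
z: successors {z}; p ∧ ◇□q there: z:F. ✗
Satisfying worlds: ∅.

0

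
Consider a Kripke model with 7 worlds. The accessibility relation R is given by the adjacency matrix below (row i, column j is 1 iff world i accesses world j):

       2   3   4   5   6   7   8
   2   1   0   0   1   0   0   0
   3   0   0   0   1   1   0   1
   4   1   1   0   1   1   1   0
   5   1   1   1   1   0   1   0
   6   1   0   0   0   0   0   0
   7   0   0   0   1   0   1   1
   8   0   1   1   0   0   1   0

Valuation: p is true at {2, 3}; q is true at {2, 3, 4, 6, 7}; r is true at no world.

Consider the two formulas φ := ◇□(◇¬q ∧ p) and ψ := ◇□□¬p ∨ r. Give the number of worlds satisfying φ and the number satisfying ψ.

For ◇□(◇¬q ∧ p):
2: successors {2, 5}; □(◇¬q ∧ p) there: 2:F, 5:F. ✗
3: successors {5, 6, 8}; □(◇¬q ∧ p) there: 5:F, 6:T, 8:F. ✓
4: successors {2, 3, 5, 6, 7}; □(◇¬q ∧ p) there: 2:F, 3:F, 5:F, 6:T, 7:F. ✓
5: successors {2, 3, 4, 5, 7}; □(◇¬q ∧ p) there: 2:F, 3:F, 4:F, 5:F, 7:F. ✗
6: successors {2}; □(◇¬q ∧ p) there: 2:F. ✗
7: successors {5, 7, 8}; □(◇¬q ∧ p) there: 5:F, 7:F, 8:F. ✗
8: successors {3, 4, 7}; □(◇¬q ∧ p) there: 3:F, 4:F, 7:F. ✗
— 2 worlds.
For ◇□□¬p ∨ r:
2: ◇□□¬p is F, r is F. ✗
3: ◇□□¬p is F, r is F. ✗
4: ◇□□¬p is F, r is F. ✗
5: ◇□□¬p is F, r is F. ✗
6: ◇□□¬p is F, r is F. ✗
7: ◇□□¬p is F, r is F. ✗
8: ◇□□¬p is F, r is F. ✗
— 0 worlds.

2 and 0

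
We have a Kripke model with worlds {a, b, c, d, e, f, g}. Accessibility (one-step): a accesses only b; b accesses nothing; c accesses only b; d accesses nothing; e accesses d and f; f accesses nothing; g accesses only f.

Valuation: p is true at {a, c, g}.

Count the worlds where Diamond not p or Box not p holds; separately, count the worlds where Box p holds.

For Diamond not p or Box not p:
a: Diamond not p is T, Box not p is T. ✓
b: Diamond not p is F, Box not p is T. ✓
c: Diamond not p is T, Box not p is T. ✓
d: Diamond not p is F, Box not p is T. ✓
e: Diamond not p is T, Box not p is T. ✓
f: Diamond not p is F, Box not p is T. ✓
g: Diamond not p is T, Box not p is T. ✓
— 7 worlds.
For Box p:
a: successors {b}; p there: b:F. ✗
b: no successors, so Box p holds vacuously. ✓
c: successors {b}; p there: b:F. ✗
d: no successors, so Box p holds vacuously. ✓
e: successors {d, f}; p there: d:F, f:F. ✗
f: no successors, so Box p holds vacuously. ✓
g: successors {f}; p there: f:F. ✗
— 3 worlds.

7 and 3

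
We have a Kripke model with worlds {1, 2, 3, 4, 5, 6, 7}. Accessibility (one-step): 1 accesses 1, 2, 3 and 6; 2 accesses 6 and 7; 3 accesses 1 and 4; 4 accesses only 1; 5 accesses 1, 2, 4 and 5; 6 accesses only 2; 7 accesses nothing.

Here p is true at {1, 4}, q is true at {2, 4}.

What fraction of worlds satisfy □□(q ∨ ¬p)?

3/7

1: successors {1, 2, 3, 6}; □(q ∨ ¬p) there: 1:F, 2:T, 3:F, 6:T. ✗
2: successors {6, 7}; □(q ∨ ¬p) there: 6:T, 7:T. ✓
3: successors {1, 4}; □(q ∨ ¬p) there: 1:F, 4:F. ✗
4: successors {1}; □(q ∨ ¬p) there: 1:F. ✗
5: successors {1, 2, 4, 5}; □(q ∨ ¬p) there: 1:F, 2:T, 4:F, 5:F. ✗
6: successors {2}; □(q ∨ ¬p) there: 2:T. ✓
7: no successors, so □□(q ∨ ¬p) holds vacuously. ✓
That's 3 of 7 worlds, so 3/7.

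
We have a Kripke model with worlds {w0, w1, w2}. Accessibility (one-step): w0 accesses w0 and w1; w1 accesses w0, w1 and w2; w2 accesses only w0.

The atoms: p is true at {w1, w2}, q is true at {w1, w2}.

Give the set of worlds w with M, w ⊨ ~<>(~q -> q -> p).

∅

w0: <>(~q -> q -> p) is T. ✗
w1: <>(~q -> q -> p) is T. ✗
w2: <>(~q -> q -> p) is T. ✗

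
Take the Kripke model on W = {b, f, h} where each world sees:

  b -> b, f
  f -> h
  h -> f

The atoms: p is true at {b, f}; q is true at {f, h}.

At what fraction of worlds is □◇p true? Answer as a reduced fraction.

1/3

b: successors {b, f}; ◇p there: b:T, f:F. ✗
f: successors {h}; ◇p there: h:T. ✓
h: successors {f}; ◇p there: f:F. ✗
That's 1 of 3 worlds, so 1/3.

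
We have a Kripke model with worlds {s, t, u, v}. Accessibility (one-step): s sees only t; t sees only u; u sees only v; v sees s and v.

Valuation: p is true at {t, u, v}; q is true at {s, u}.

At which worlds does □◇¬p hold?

s: successors {t}; ◇¬p there: t:F. ✗
t: successors {u}; ◇¬p there: u:F. ✗
u: successors {v}; ◇¬p there: v:T. ✓
v: successors {s, v}; ◇¬p there: s:F, v:T. ✗

{u}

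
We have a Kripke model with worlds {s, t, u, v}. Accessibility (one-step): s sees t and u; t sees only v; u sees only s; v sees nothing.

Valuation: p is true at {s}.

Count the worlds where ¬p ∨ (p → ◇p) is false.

s: ¬p is F, p → ◇p is F. ✗
t: ¬p is T, p → ◇p is T. ✓
u: ¬p is T, p → ◇p is T. ✓
v: ¬p is T, p → ◇p is T. ✓
Satisfying worlds: {t, u, v}.
So ¬p ∨ (p → ◇p) fails at the other 1 world.

1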